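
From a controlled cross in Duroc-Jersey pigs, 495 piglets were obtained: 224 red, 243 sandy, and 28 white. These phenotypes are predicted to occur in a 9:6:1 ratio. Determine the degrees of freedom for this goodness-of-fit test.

2

A goodness-of-fit test with 3 phenotype classes has df = 3 − 1 = 2.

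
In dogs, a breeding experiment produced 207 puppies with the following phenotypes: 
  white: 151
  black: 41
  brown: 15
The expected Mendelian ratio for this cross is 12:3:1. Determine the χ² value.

0.568

The 12:3:1 ratio has 16 parts, so with N = 207 the expected counts are:
  white: 207 × 12/16 = 155.25
  black: 207 × 3/16 = 38.8125
  brown: 207 × 1/16 = 12.9375
χ² = Σ (O − E)² / E
  white: (151 − 155.25)² / 155.25 = 0.1163
  black: (41 − 38.8125)² / 38.8125 = 0.1233
  brown: (15 − 12.9375)² / 12.9375 = 0.3288
χ² = 0.1163 + 0.1233 + 0.3288 = 0.5684 ≈ 0.568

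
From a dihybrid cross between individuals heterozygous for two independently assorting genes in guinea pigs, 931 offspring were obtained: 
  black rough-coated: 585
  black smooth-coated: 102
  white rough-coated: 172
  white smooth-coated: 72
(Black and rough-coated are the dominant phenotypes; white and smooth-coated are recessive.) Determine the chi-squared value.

40.658

A dihybrid F₂ with independent assortment and complete dominance at both loci gives a 9:3:3:1 phenotypic ratio.
Expected counts for N = 931 under a 9:3:3:1 ratio (total parts = 16):
  black rough-coated: 931 × 9/16 = 523.6875
  black smooth-coated: 931 × 3/16 = 174.5625
  white rough-coated: 931 × 3/16 = 174.5625
  white smooth-coated: 931 × 1/16 = 58.1875
χ² = Σ (O − E)² / E
  black rough-coated: (585 − 523.6875)² / 523.6875 = 7.1784
  black smooth-coated: (102 − 174.5625)² / 174.5625 = 30.1629
  white rough-coated: (172 − 174.5625)² / 174.5625 = 0.0376
  white smooth-coated: (72 − 58.1875)² / 58.1875 = 3.2788
χ² = 7.1784 + 30.1629 + 0.0376 + 3.2788 = 40.6577 ≈ 40.658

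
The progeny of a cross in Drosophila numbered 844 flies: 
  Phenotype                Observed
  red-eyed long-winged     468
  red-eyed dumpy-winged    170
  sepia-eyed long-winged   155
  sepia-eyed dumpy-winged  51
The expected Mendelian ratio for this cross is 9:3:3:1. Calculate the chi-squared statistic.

1.093

Under the 9:3:3:1 hypothesis (Σ ratio = 16, N = 844):
  red-eyed long-winged: 844 × 9/16 = 474.75
  red-eyed dumpy-winged: 844 × 3/16 = 158.25
  sepia-eyed long-winged: 844 × 3/16 = 158.25
  sepia-eyed dumpy-winged: 844 × 1/16 = 52.75
χ² = Σ (O − E)² / E
  red-eyed long-winged: (468 − 474.75)² / 474.75 = 0.0960
  red-eyed dumpy-winged: (170 − 158.25)² / 158.25 = 0.8724
  sepia-eyed long-winged: (155 − 158.25)² / 158.25 = 0.0667
  sepia-eyed dumpy-winged: (51 − 52.75)² / 52.75 = 0.0581
χ² = 0.0960 + 0.8724 + 0.0667 + 0.0581 = 1.0932 ≈ 1.093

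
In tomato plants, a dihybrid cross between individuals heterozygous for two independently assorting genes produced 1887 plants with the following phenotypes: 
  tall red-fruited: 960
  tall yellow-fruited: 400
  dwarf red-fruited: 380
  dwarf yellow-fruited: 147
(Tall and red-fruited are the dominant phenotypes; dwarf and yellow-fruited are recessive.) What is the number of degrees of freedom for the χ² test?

A dihybrid F₂ with independent assortment and complete dominance at both loci gives a 9:3:3:1 phenotypic ratio.
A goodness-of-fit test with 4 phenotype classes has df = 4 − 1 = 3.

3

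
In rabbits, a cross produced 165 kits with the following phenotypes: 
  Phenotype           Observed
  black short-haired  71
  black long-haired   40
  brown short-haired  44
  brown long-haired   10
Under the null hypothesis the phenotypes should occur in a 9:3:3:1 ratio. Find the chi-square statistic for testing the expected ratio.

13.306

The 9:3:3:1 ratio has 16 parts, so with N = 165 the expected counts are:
  black short-haired: 165 × 9/16 = 92.8125
  black long-haired: 165 × 3/16 = 30.9375
  brown short-haired: 165 × 3/16 = 30.9375
  brown long-haired: 165 × 1/16 = 10.3125
χ² = Σ (O − E)² / E
  black short-haired: (71 − 92.8125)² / 92.8125 = 5.1263
  black long-haired: (40 − 30.9375)² / 30.9375 = 2.6547
  brown short-haired: (44 − 30.9375)² / 30.9375 = 5.5153
  brown long-haired: (10 − 10.3125)² / 10.3125 = 0.0095
χ² = 5.1263 + 2.6547 + 5.5153 + 0.0095 = 13.3058 ≈ 13.306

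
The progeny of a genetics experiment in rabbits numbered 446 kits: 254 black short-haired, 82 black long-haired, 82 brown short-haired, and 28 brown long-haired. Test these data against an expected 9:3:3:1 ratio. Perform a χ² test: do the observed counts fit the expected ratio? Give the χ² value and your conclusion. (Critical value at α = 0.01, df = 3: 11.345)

0.103; consistent

Expected counts for N = 446 under a 9:3:3:1 ratio (total parts = 16):
  black short-haired: 446 × 9/16 = 250.875
  black long-haired: 446 × 3/16 = 83.625
  brown short-haired: 446 × 3/16 = 83.625
  brown long-haired: 446 × 1/16 = 27.875
χ² = Σ (O − E)² / E
  black short-haired: (254 − 250.875)² / 250.875 = 0.0389
  black long-haired: (82 − 83.625)² / 83.625 = 0.0316
  brown short-haired: (82 − 83.625)² / 83.625 = 0.0316
  brown long-haired: (28 − 27.875)² / 27.875 = 0.0006
χ² = 0.0389 + 0.0316 + 0.0316 + 0.0006 = 0.1027 ≈ 0.103
Degrees of freedom = 4 − 1 = 3; critical value at α = 0.01 is 11.345.
Since 0.103 < 11.345, we fail to reject the null hypothesis — the data are consistent with the 9:3:3:1 ratio.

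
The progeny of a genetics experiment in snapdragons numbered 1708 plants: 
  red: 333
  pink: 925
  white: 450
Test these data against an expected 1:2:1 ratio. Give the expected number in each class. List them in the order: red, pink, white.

The 1:2:1 ratio has 4 parts, so with N = 1708 the expected counts are:
  red: 1708 × 1/4 = 427
  pink: 1708 × 2/4 = 854
  white: 1708 × 1/4 = 427

427, 854, 427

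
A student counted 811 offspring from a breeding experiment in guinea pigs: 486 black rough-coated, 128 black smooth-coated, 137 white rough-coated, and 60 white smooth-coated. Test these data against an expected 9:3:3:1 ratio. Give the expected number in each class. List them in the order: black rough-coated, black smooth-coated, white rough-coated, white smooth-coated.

456.1875, 152.0625, 152.0625, 50.6875

Total ratio parts = 16. Expected numbers out of 811:
  black rough-coated: 811 × 9/16 = 456.1875
  black smooth-coated: 811 × 3/16 = 152.0625
  white rough-coated: 811 × 3/16 = 152.0625
  white smooth-coated: 811 × 1/16 = 50.6875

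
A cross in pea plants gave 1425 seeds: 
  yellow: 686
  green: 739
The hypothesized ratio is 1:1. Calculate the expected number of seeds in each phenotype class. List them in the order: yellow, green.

Total ratio parts = 2. Expected numbers out of 1425:
  yellow: 1425 × 1/2 = 712.5
  green: 1425 × 1/2 = 712.5

712.5, 712.5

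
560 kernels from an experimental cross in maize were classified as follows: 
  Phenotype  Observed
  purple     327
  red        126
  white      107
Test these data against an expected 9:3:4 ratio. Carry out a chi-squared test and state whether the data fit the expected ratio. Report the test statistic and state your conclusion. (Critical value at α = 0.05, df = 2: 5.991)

12.436; not consistent

Expected counts for N = 560 under a 9:3:4 ratio (total parts = 16):
  purple: 560 × 9/16 = 315
  red: 560 × 3/16 = 105
  white: 560 × 4/16 = 140
χ² = Σ (O − E)² / E
  purple: (327 − 315)² / 315 = 0.4571
  red: (126 − 105)² / 105 = 4.2000
  white: (107 − 140)² / 140 = 7.7786
χ² = 0.4571 + 4.2000 + 7.7786 = 12.4357 ≈ 12.436
Degrees of freedom = 3 − 1 = 2; critical value at α = 0.05 is 5.991.
Since 12.436 > 5.991, we reject the null hypothesis — the data do not fit the 9:3:4 ratio.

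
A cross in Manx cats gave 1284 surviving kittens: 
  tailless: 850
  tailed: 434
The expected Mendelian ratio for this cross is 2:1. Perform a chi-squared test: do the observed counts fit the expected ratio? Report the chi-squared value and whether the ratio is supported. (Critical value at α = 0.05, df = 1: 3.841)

Total ratio parts = 3. Expected numbers out of 1284:
  tailless: 1284 × 2/3 = 856
  tailed: 1284 × 1/3 = 428
χ² = Σ (O − E)² / E
  tailless: (850 − 856)² / 856 = 0.0421
  tailed: (434 − 428)² / 428 = 0.0841
χ² = 0.0421 + 0.0841 = 0.1262 ≈ 0.126
Degrees of freedom = 2 − 1 = 1; critical value at α = 0.05 is 3.841.
Since 0.126 < 3.841, we fail to reject the null hypothesis — the data are consistent with the 2:1 ratio.

0.126; consistent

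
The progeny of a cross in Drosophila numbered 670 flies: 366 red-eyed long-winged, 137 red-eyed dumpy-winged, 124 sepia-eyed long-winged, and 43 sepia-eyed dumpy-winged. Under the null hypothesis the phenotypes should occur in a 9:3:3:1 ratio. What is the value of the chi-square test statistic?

1.395

Total ratio parts = 16. Expected numbers out of 670:
  red-eyed long-winged: 670 × 9/16 = 376.875
  red-eyed dumpy-winged: 670 × 3/16 = 125.625
  sepia-eyed long-winged: 670 × 3/16 = 125.625
  sepia-eyed dumpy-winged: 670 × 1/16 = 41.875
χ² = Σ (O − E)² / E
  red-eyed long-winged: (366 − 376.875)² / 376.875 = 0.3138
  red-eyed dumpy-winged: (137 − 125.625)² / 125.625 = 1.0300
  sepia-eyed long-winged: (124 − 125.625)² / 125.625 = 0.0210
  sepia-eyed dumpy-winged: (43 − 41.875)² / 41.875 = 0.0302
χ² = 0.3138 + 1.0300 + 0.0210 + 0.0302 = 1.395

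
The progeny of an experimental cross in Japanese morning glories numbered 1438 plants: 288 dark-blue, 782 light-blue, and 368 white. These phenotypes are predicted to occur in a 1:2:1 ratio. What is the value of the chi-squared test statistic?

19.942

The 1:2:1 ratio has 4 parts, so with N = 1438 the expected counts are:
  dark-blue: 1438 × 1/4 = 359.5
  light-blue: 1438 × 2/4 = 719
  white: 1438 × 1/4 = 359.5
χ² = Σ (O − E)² / E
  dark-blue: (288 − 359.5)² / 359.5 = 14.2204
  light-blue: (782 − 719)² / 719 = 5.5202
  white: (368 − 359.5)² / 359.5 = 0.2010
χ² = 14.2204 + 5.5202 + 0.2010 = 19.9416 ≈ 19.942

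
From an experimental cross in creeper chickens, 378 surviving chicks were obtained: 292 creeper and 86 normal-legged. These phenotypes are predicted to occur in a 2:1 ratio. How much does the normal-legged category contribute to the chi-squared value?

12.698

The 2:1 ratio has 3 parts, so with N = 378 the expected counts are:
  creeper: 378 × 2/3 = 252
  normal-legged: 378 × 1/3 = 126
Contribution of normal-legged: (86 − 126)² / 126 = 12.6984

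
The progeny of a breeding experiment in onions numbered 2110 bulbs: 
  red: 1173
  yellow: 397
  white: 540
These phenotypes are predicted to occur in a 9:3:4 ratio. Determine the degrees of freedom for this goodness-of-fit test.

A goodness-of-fit test with 3 phenotype classes has df = 3 − 1 = 2.

2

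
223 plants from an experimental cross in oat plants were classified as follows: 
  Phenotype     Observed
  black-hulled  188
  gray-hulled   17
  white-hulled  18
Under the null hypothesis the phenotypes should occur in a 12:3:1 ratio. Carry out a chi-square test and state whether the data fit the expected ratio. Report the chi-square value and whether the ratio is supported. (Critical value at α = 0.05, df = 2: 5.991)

18.483; not consistent

Under the 12:3:1 hypothesis (Σ ratio = 16, N = 223):
  black-hulled: 223 × 12/16 = 167.25
  gray-hulled: 223 × 3/16 = 41.8125
  white-hulled: 223 × 1/16 = 13.9375
χ² = Σ (O − E)² / E
  black-hulled: (188 − 167.25)² / 167.25 = 2.5744
  gray-hulled: (17 − 41.8125)² / 41.8125 = 14.7243
  white-hulled: (18 − 13.9375)² / 13.9375 = 1.1841
χ² = 2.5744 + 14.7243 + 1.1841 = 18.4828 ≈ 18.483
Degrees of freedom = 3 − 1 = 2; critical value at α = 0.05 is 5.991.
Since 18.483 > 5.991, we reject the null hypothesis — the data do not fit the 12:3:1 ratio.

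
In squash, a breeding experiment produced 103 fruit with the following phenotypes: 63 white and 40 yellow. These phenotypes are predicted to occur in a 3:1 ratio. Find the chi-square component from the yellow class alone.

Under the 3:1 hypothesis (Σ ratio = 4, N = 103):
  white: 103 × 3/4 = 77.25
  yellow: 103 × 1/4 = 25.75
Contribution of yellow: (40 − 25.75)² / 25.75 = 7.8859

7.886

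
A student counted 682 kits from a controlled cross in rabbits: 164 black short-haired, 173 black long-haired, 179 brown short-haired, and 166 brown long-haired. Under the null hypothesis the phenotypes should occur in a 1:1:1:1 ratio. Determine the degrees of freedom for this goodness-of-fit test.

3

A goodness-of-fit test with 4 phenotype classes has df = 4 − 1 = 3.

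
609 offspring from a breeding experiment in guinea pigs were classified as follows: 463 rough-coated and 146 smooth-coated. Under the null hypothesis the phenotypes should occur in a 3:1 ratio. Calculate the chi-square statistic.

0.342

Under the 3:1 hypothesis (Σ ratio = 4, N = 609):
  rough-coated: 609 × 3/4 = 456.75
  smooth-coated: 609 × 1/4 = 152.25
χ² = Σ (O − E)² / E
  rough-coated: (463 − 456.75)² / 456.75 = 0.0855
  smooth-coated: (146 − 152.25)² / 152.25 = 0.2566
χ² = 0.0855 + 0.2566 = 0.3421 ≈ 0.342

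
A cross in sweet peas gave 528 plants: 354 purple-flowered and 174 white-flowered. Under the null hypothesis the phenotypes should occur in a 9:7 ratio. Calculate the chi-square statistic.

25.004

The 9:7 ratio has 16 parts, so with N = 528 the expected counts are:
  purple-flowered: 528 × 9/16 = 297
  white-flowered: 528 × 7/16 = 231
χ² = Σ (O − E)² / E
  purple-flowered: (354 − 297)² / 297 = 10.9394
  white-flowered: (174 − 231)² / 231 = 14.0649
χ² = 10.9394 + 14.0649 = 25.0043 ≈ 25.004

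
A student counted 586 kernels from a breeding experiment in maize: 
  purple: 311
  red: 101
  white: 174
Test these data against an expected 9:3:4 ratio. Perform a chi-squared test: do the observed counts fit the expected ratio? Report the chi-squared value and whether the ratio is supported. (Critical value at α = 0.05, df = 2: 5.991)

Under the 9:3:4 hypothesis (Σ ratio = 16, N = 586):
  purple: 586 × 9/16 = 329.625
  red: 586 × 3/16 = 109.875
  white: 586 × 4/16 = 146.5
χ² = Σ (O − E)² / E
  purple: (311 − 329.625)² / 329.625 = 1.0524
  red: (101 − 109.875)² / 109.875 = 0.7169
  white: (174 − 146.5)² / 146.5 = 5.1621
χ² = 1.0524 + 0.7169 + 5.1621 = 6.9314 ≈ 6.931
Degrees of freedom = 3 − 1 = 2; critical value at α = 0.05 is 5.991.
Since 6.931 > 5.991, we reject the null hypothesis — the data do not fit the 9:3:4 ratio.

6.931; not consistent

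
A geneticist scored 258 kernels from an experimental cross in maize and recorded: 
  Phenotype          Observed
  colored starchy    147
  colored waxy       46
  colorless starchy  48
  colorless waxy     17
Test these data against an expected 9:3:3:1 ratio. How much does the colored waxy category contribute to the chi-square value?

0.117

Under the 9:3:3:1 hypothesis (Σ ratio = 16, N = 258):
  colored starchy: 258 × 9/16 = 145.125
  colored waxy: 258 × 3/16 = 48.375
  colorless starchy: 258 × 3/16 = 48.375
  colorless waxy: 258 × 1/16 = 16.125
Contribution of colored waxy: (46 − 48.375)² / 48.375 = 0.1166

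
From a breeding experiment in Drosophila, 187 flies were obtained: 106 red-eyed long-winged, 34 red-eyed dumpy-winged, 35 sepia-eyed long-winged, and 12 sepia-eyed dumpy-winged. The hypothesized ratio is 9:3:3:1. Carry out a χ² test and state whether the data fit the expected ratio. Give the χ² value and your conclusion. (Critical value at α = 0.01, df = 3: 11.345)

0.047; consistent

Expected counts for N = 187 under a 9:3:3:1 ratio (total parts = 16):
  red-eyed long-winged: 187 × 9/16 = 105.1875
  red-eyed dumpy-winged: 187 × 3/16 = 35.0625
  sepia-eyed long-winged: 187 × 3/16 = 35.0625
  sepia-eyed dumpy-winged: 187 × 1/16 = 11.6875
χ² = Σ (O − E)² / E
  red-eyed long-winged: (106 − 105.1875)² / 105.1875 = 0.0063
  red-eyed dumpy-winged: (34 − 35.0625)² / 35.0625 = 0.0322
  sepia-eyed long-winged: (35 − 35.0625)² / 35.0625 = 0.0001
  sepia-eyed dumpy-winged: (12 − 11.6875)² / 11.6875 = 0.0084
χ² = 0.0063 + 0.0322 + 0.0001 + 0.0084 = 0.047
Degrees of freedom = 4 − 1 = 3; critical value at α = 0.01 is 11.345.
Since 0.047 < 11.345, we fail to reject the null hypothesis — the data are consistent with the 9:3:3:1 ratio.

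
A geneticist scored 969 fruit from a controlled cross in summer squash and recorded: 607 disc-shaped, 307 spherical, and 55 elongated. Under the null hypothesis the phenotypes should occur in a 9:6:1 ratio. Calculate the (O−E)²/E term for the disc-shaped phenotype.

Expected counts for N = 969 under a 9:6:1 ratio (total parts = 16):
  disc-shaped: 969 × 9/16 = 545.0625
  spherical: 969 × 6/16 = 363.375
  elongated: 969 × 1/16 = 60.5625
Contribution of disc-shaped: (607 − 545.0625)² / 545.0625 = 7.0382

7.038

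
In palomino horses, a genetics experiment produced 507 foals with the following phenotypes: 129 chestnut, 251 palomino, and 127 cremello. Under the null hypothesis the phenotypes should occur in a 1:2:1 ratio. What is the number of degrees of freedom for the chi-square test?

2

A goodness-of-fit test with 3 phenotype classes has df = 3 − 1 = 2.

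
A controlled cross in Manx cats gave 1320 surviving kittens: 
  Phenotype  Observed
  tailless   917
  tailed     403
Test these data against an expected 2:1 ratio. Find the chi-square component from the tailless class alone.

1.556

Total ratio parts = 3. Expected numbers out of 1320:
  tailless: 1320 × 2/3 = 880
  tailed: 1320 × 1/3 = 440
Contribution of tailless: (917 − 880)² / 880 = 1.5557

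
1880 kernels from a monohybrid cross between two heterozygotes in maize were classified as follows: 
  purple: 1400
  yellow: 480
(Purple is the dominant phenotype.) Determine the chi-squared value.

For a monohybrid cross between heterozygotes with complete dominance, the expected phenotypic ratio is 3:1.
The 3:1 ratio has 4 parts, so with N = 1880 the expected counts are:
  purple: 1880 × 3/4 = 1410
  yellow: 1880 × 1/4 = 470
χ² = Σ (O − E)² / E
  purple: (1400 − 1410)² / 1410 = 0.0709
  yellow: (480 − 470)² / 470 = 0.2128
χ² = 0.0709 + 0.2128 = 0.2837 ≈ 0.284

0.284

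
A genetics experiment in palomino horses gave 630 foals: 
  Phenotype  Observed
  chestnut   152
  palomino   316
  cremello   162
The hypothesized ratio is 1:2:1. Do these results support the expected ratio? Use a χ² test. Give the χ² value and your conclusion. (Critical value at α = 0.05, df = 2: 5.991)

The 1:2:1 ratio has 4 parts, so with N = 630 the expected counts are:
  chestnut: 630 × 1/4 = 157.5
  palomino: 630 × 2/4 = 315
  cremello: 630 × 1/4 = 157.5
χ² = Σ (O − E)² / E
  chestnut: (152 − 157.5)² / 157.5 = 0.1921
  palomino: (316 − 315)² / 315 = 0.0032
  cremello: (162 − 157.5)² / 157.5 = 0.1286
χ² = 0.1921 + 0.0032 + 0.1286 = 0.3239 ≈ 0.324
Degrees of freedom = 3 − 1 = 2; critical value at α = 0.05 is 5.991.
Since 0.324 < 5.991, we fail to reject the null hypothesis — the data are consistent with the 1:2:1 ratio.

0.324; consistent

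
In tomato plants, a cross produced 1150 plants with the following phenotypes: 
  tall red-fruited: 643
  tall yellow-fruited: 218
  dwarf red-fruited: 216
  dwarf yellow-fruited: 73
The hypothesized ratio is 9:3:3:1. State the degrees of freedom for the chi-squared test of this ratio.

3

A goodness-of-fit test with 4 phenotype classes has df = 4 − 1 = 3.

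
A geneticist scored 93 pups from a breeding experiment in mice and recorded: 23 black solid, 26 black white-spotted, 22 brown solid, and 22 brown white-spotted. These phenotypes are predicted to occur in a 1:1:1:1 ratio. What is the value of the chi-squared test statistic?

The 1:1:1:1 ratio has 4 parts, so with N = 93 the expected counts are:
  black solid: 93 × 1/4 = 23.25
  black white-spotted: 93 × 1/4 = 23.25
  brown solid: 93 × 1/4 = 23.25
  brown white-spotted: 93 × 1/4 = 23.25
χ² = Σ (O − E)² / E
  black solid: (23 − 23.25)² / 23.25 = 0.0027
  black white-spotted: (26 − 23.25)² / 23.25 = 0.3253
  brown solid: (22 − 23.25)² / 23.25 = 0.0672
  brown white-spotted: (22 − 23.25)² / 23.25 = 0.0672
χ² = 0.0027 + 0.3253 + 0.0672 + 0.0672 = 0.4624 ≈ 0.462

0.462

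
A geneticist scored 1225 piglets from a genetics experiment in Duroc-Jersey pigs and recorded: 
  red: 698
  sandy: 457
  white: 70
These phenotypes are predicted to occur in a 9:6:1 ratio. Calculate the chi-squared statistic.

0.691

Under the 9:6:1 hypothesis (Σ ratio = 16, N = 1225):
  red: 1225 × 9/16 = 689.0625
  sandy: 1225 × 6/16 = 459.375
  white: 1225 × 1/16 = 76.5625
χ² = Σ (O − E)² / E
  red: (698 − 689.0625)² / 689.0625 = 0.1159
  sandy: (457 − 459.375)² / 459.375 = 0.0123
  white: (70 − 76.5625)² / 76.5625 = 0.5625
χ² = 0.1159 + 0.0123 + 0.5625 = 0.6907 ≈ 0.691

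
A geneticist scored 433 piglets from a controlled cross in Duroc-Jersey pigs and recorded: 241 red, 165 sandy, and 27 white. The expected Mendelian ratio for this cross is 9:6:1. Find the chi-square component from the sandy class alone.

Under the 9:6:1 hypothesis (Σ ratio = 16, N = 433):
  red: 433 × 9/16 = 243.5625
  sandy: 433 × 6/16 = 162.375
  white: 433 × 1/16 = 27.0625
Contribution of sandy: (165 − 162.375)² / 162.375 = 0.0424

0.042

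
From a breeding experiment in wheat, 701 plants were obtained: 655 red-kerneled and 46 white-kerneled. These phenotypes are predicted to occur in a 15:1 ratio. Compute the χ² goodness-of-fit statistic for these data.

0.117

Expected counts for N = 701 under a 15:1 ratio (total parts = 16):
  red-kerneled: 701 × 15/16 = 657.1875
  white-kerneled: 701 × 1/16 = 43.8125
χ² = Σ (O − E)² / E
  red-kerneled: (655 − 657.1875)² / 657.1875 = 0.0073
  white-kerneled: (46 − 43.8125)² / 43.8125 = 0.1092
χ² = 0.0073 + 0.1092 = 0.1165 ≈ 0.117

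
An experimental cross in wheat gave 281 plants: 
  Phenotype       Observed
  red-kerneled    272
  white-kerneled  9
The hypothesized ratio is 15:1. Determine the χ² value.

Expected counts for N = 281 under a 15:1 ratio (total parts = 16):
  red-kerneled: 281 × 15/16 = 263.4375
  white-kerneled: 281 × 1/16 = 17.5625
χ² = Σ (O − E)² / E
  red-kerneled: (272 − 263.4375)² / 263.4375 = 0.2783
  white-kerneled: (9 − 17.5625)² / 17.5625 = 4.1746
χ² = 0.2783 + 4.1746 = 4.4529 ≈ 4.453

4.453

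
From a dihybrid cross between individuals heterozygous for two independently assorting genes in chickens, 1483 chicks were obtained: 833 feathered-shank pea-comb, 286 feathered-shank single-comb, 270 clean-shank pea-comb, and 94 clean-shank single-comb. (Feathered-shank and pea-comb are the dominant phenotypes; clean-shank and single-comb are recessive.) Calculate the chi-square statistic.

0.481

A dihybrid F₂ with independent assortment and complete dominance at both loci gives a 9:3:3:1 phenotypic ratio.
Total ratio parts = 16. Expected numbers out of 1483:
  feathered-shank pea-comb: 1483 × 9/16 = 834.1875
  feathered-shank single-comb: 1483 × 3/16 = 278.0625
  clean-shank pea-comb: 1483 × 3/16 = 278.0625
  clean-shank single-comb: 1483 × 1/16 = 92.6875
χ² = Σ (O − E)² / E
  feathered-shank pea-comb: (833 − 834.1875)² / 834.1875 = 0.0017
  feathered-shank single-comb: (286 − 278.0625)² / 278.0625 = 0.2266
  clean-shank pea-comb: (270 − 278.0625)² / 278.0625 = 0.2338
  clean-shank single-comb: (94 − 92.6875)² / 92.6875 = 0.0186
χ² = 0.0017 + 0.2266 + 0.2338 + 0.0186 = 0.4807 ≈ 0.481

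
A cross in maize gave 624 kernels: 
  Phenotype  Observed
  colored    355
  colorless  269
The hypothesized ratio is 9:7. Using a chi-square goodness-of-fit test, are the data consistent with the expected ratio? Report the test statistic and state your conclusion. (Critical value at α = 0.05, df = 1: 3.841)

The 9:7 ratio has 16 parts, so with N = 624 the expected counts are:
  colored: 624 × 9/16 = 351
  colorless: 624 × 7/16 = 273
χ² = Σ (O − E)² / E
  colored: (355 − 351)² / 351 = 0.0456
  colorless: (269 − 273)² / 273 = 0.0586
χ² = 0.0456 + 0.0586 = 0.1042 ≈ 0.104
Degrees of freedom = 2 − 1 = 1; critical value at α = 0.05 is 3.841.
Since 0.104 < 3.841, we fail to reject the null hypothesis — the data are consistent with the 9:7 ratio.

0.104; consistent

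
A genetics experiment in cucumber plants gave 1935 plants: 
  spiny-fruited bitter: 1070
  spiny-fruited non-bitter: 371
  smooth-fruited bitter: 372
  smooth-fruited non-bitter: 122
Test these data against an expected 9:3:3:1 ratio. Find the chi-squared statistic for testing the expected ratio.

Total ratio parts = 16. Expected numbers out of 1935:
  spiny-fruited bitter: 1935 × 9/16 = 1088.4375
  spiny-fruited non-bitter: 1935 × 3/16 = 362.8125
  smooth-fruited bitter: 1935 × 3/16 = 362.8125
  smooth-fruited non-bitter: 1935 × 1/16 = 120.9375
χ² = Σ (O − E)² / E
  spiny-fruited bitter: (1070 − 1088.4375)² / 1088.4375 = 0.3123
  spiny-fruited non-bitter: (371 − 362.8125)² / 362.8125 = 0.1848
  smooth-fruited bitter: (372 − 362.8125)² / 362.8125 = 0.2327
  smooth-fruited non-bitter: (122 − 120.9375)² / 120.9375 = 0.0093
χ² = 0.3123 + 0.1848 + 0.2327 + 0.0093 = 0.7391 ≈ 0.739

0.739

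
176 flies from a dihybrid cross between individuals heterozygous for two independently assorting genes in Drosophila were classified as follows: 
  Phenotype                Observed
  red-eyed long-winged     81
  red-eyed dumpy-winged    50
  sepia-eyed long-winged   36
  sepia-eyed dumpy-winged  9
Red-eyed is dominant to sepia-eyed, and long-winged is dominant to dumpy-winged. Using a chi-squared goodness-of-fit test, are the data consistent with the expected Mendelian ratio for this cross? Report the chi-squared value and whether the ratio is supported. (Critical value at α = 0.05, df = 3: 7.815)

A dihybrid F₂ with independent assortment and complete dominance at both loci gives a 9:3:3:1 phenotypic ratio.
The 9:3:3:1 ratio has 16 parts, so with N = 176 the expected counts are:
  red-eyed long-winged: 176 × 9/16 = 99
  red-eyed dumpy-winged: 176 × 3/16 = 33
  sepia-eyed long-winged: 176 × 3/16 = 33
  sepia-eyed dumpy-winged: 176 × 1/16 = 11
χ² = Σ (O − E)² / E
  red-eyed long-winged: (81 − 99)² / 99 = 3.2727
  red-eyed dumpy-winged: (50 − 33)² / 33 = 8.7576
  sepia-eyed long-winged: (36 − 33)² / 33 = 0.2727
  sepia-eyed dumpy-winged: (9 − 11)² / 11 = 0.3636
χ² = 3.2727 + 8.7576 + 0.2727 + 0.3636 = 12.6666 ≈ 12.667
Degrees of freedom = 4 − 1 = 3; critical value at α = 0.05 is 7.815.
Since 12.667 > 7.815, we reject the null hypothesis — the data do not fit the 9:3:3:1 ratio.

12.667; not consistent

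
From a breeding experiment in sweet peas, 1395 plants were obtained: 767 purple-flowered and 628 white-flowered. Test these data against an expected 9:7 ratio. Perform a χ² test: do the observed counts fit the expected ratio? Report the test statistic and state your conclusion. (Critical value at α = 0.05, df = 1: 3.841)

Expected counts for N = 1395 under a 9:7 ratio (total parts = 16):
  purple-flowered: 1395 × 9/16 = 784.6875
  white-flowered: 1395 × 7/16 = 610.3125
χ² = Σ (O − E)² / E
  purple-flowered: (767 − 784.6875)² / 784.6875 = 0.3987
  white-flowered: (628 − 610.3125)² / 610.3125 = 0.5126
χ² = 0.3987 + 0.5126 = 0.9113 ≈ 0.911
Degrees of freedom = 2 − 1 = 1; critical value at α = 0.05 is 3.841.
Since 0.911 < 3.841, we fail to reject the null hypothesis — the data are consistent with the 9:7 ratio.

0.911; consistent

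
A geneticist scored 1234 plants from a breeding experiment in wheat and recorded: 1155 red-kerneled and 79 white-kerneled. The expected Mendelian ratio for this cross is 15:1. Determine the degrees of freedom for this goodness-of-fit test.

1

A goodness-of-fit test with 2 phenotype classes has df = 2 − 1 = 1.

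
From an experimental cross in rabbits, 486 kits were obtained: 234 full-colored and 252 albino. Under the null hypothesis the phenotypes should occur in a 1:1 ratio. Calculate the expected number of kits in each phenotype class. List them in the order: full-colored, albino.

Total ratio parts = 2. Expected numbers out of 486:
  full-colored: 486 × 1/2 = 243
  albino: 486 × 1/2 = 243

243, 243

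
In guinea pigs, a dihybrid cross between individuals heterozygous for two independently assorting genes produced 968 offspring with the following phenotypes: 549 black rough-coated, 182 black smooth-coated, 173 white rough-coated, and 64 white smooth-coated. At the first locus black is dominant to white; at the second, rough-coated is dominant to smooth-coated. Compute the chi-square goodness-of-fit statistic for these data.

0.639

A dihybrid F₂ with independent assortment and complete dominance at both loci gives a 9:3:3:1 phenotypic ratio.
Expected counts for N = 968 under a 9:3:3:1 ratio (total parts = 16):
  black rough-coated: 968 × 9/16 = 544.5
  black smooth-coated: 968 × 3/16 = 181.5
  white rough-coated: 968 × 3/16 = 181.5
  white smooth-coated: 968 × 1/16 = 60.5
χ² = Σ (O − E)² / E
  black rough-coated: (549 − 544.5)² / 544.5 = 0.0372
  black smooth-coated: (182 − 181.5)² / 181.5 = 0.0014
  white rough-coated: (173 − 181.5)² / 181.5 = 0.3981
  white smooth-coated: (64 − 60.5)² / 60.5 = 0.2025
χ² = 0.0372 + 0.0014 + 0.3981 + 0.2025 = 0.6392 ≈ 0.639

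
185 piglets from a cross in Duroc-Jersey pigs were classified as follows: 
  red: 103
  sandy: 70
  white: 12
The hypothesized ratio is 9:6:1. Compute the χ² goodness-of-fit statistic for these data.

Expected counts for N = 185 under a 9:6:1 ratio (total parts = 16):
  red: 185 × 9/16 = 104.0625
  sandy: 185 × 6/16 = 69.375
  white: 185 × 1/16 = 11.5625
χ² = Σ (O − E)² / E
  red: (103 − 104.0625)² / 104.0625 = 0.0108
  sandy: (70 − 69.375)² / 69.375 = 0.0056
  white: (12 − 11.5625)² / 11.5625 = 0.0166
χ² = 0.0108 + 0.0056 + 0.0166 = 0.033

0.033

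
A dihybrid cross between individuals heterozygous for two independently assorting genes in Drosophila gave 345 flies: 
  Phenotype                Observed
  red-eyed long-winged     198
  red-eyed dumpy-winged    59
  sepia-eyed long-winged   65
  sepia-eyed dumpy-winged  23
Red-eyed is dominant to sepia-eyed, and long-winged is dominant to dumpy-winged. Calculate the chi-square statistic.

A dihybrid F₂ with independent assortment and complete dominance at both loci gives a 9:3:3:1 phenotypic ratio.
Expected counts for N = 345 under a 9:3:3:1 ratio (total parts = 16):
  red-eyed long-winged: 345 × 9/16 = 194.0625
  red-eyed dumpy-winged: 345 × 3/16 = 64.6875
  sepia-eyed long-winged: 345 × 3/16 = 64.6875
  sepia-eyed dumpy-winged: 345 × 1/16 = 21.5625
χ² = Σ (O − E)² / E
  red-eyed long-winged: (198 − 194.0625)² / 194.0625 = 0.0799
  red-eyed dumpy-winged: (59 − 64.6875)² / 64.6875 = 0.5001
  sepia-eyed long-winged: (65 − 64.6875)² / 64.6875 = 0.0015
  sepia-eyed dumpy-winged: (23 − 21.5625)² / 21.5625 = 0.0958
χ² = 0.0799 + 0.5001 + 0.0015 + 0.0958 = 0.6773 ≈ 0.677

0.677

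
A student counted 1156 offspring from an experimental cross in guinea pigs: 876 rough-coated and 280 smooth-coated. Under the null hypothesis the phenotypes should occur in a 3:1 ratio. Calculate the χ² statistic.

The 3:1 ratio has 4 parts, so with N = 1156 the expected counts are:
  rough-coated: 1156 × 3/4 = 867
  smooth-coated: 1156 × 1/4 = 289
χ² = Σ (O − E)² / E
  rough-coated: (876 − 867)² / 867 = 0.0934
  smooth-coated: (280 − 289)² / 289 = 0.2803
χ² = 0.0934 + 0.2803 = 0.3737 ≈ 0.374

0.374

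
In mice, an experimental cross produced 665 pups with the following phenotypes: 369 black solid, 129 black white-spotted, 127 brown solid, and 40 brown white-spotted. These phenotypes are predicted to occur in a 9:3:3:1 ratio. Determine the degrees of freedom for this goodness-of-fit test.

A goodness-of-fit test with 4 phenotype classes has df = 4 − 1 = 3.

3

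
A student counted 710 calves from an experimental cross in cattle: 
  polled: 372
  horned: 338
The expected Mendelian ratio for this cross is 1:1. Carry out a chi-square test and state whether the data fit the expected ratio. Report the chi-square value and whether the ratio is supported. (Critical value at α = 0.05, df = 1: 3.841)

1.628; consistent

Total ratio parts = 2. Expected numbers out of 710:
  polled: 710 × 1/2 = 355
  horned: 710 × 1/2 = 355
χ² = Σ (O − E)² / E
  polled: (372 − 355)² / 355 = 0.8141
  horned: (338 − 355)² / 355 = 0.8141
χ² = 0.8141 + 0.8141 = 1.6282 ≈ 1.628
Degrees of freedom = 2 − 1 = 1; critical value at α = 0.05 is 3.841.
Since 1.628 < 3.841, we fail to reject the null hypothesis — the data are consistent with the 1:1 ratio.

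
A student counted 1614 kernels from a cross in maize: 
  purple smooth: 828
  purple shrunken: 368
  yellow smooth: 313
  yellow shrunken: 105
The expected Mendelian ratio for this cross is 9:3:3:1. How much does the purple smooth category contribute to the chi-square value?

Under the 9:3:3:1 hypothesis (Σ ratio = 16, N = 1614):
  purple smooth: 1614 × 9/16 = 907.875
  purple shrunken: 1614 × 3/16 = 302.625
  yellow smooth: 1614 × 3/16 = 302.625
  yellow shrunken: 1614 × 1/16 = 100.875
Contribution of purple smooth: (828 − 907.875)² / 907.875 = 7.0274

7.027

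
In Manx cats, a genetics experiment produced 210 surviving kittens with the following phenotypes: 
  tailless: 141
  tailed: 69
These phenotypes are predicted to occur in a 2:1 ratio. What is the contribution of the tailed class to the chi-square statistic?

0.014

Under the 2:1 hypothesis (Σ ratio = 3, N = 210):
  tailless: 210 × 2/3 = 140
  tailed: 210 × 1/3 = 70
Contribution of tailed: (69 − 70)² / 70 = 0.0143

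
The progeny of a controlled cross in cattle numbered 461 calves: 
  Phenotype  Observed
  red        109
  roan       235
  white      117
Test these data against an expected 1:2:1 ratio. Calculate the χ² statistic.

Total ratio parts = 4. Expected numbers out of 461:
  red: 461 × 1/4 = 115.25
  roan: 461 × 2/4 = 230.5
  white: 461 × 1/4 = 115.25
χ² = Σ (O − E)² / E
  red: (109 − 115.25)² / 115.25 = 0.3389
  roan: (235 − 230.5)² / 230.5 = 0.0879
  white: (117 − 115.25)² / 115.25 = 0.0266
χ² = 0.3389 + 0.0879 + 0.0266 = 0.4534 ≈ 0.453

0.453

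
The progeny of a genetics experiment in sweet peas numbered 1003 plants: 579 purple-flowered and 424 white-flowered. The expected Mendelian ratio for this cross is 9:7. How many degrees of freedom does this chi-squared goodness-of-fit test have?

A goodness-of-fit test with 2 phenotype classes has df = 2 − 1 = 1.

1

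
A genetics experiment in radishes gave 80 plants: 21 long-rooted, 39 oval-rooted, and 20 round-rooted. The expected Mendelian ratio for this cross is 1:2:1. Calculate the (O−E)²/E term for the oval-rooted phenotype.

Expected counts for N = 80 under a 1:2:1 ratio (total parts = 4):
  long-rooted: 80 × 1/4 = 20
  oval-rooted: 80 × 2/4 = 40
  round-rooted: 80 × 1/4 = 20
Contribution of oval-rooted: (39 − 40)² / 40 = 0.0250

0.025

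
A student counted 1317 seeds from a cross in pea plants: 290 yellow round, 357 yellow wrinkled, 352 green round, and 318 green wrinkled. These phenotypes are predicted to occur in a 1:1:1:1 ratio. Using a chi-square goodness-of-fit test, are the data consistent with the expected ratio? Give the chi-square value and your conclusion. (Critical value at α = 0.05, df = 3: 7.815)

8.974; not consistent

The 1:1:1:1 ratio has 4 parts, so with N = 1317 the expected counts are:
  yellow round: 1317 × 1/4 = 329.25
  yellow wrinkled: 1317 × 1/4 = 329.25
  green round: 1317 × 1/4 = 329.25
  green wrinkled: 1317 × 1/4 = 329.25
χ² = Σ (O − E)² / E
  yellow round: (290 − 329.25)² / 329.25 = 4.6790
  yellow wrinkled: (357 − 329.25)² / 329.25 = 2.3388
  green round: (352 − 329.25)² / 329.25 = 1.5719
  green wrinkled: (318 − 329.25)² / 329.25 = 0.3844
χ² = 4.6790 + 2.3388 + 1.5719 + 0.3844 = 8.9741 ≈ 8.974
Degrees of freedom = 4 − 1 = 3; critical value at α = 0.05 is 7.815.
Since 8.974 > 7.815, we reject the null hypothesis — the data do not fit the 1:1:1:1 ratio.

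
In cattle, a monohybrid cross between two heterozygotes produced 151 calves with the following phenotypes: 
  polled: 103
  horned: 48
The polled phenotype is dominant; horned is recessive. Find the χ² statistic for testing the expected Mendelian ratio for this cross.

3.711

For a monohybrid cross between heterozygotes with complete dominance, the expected phenotypic ratio is 3:1.
The 3:1 ratio has 4 parts, so with N = 151 the expected counts are:
  polled: 151 × 3/4 = 113.25
  horned: 151 × 1/4 = 37.75
χ² = Σ (O − E)² / E
  polled: (103 − 113.25)² / 113.25 = 0.9277
  horned: (48 − 37.75)² / 37.75 = 2.7831
χ² = 0.9277 + 2.7831 = 3.7108 ≈ 3.711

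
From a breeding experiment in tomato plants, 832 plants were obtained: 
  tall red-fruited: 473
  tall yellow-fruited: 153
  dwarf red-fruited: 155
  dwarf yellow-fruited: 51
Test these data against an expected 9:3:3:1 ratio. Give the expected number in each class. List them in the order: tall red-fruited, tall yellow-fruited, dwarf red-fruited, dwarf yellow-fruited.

468, 156, 156, 52

Expected counts for N = 832 under a 9:3:3:1 ratio (total parts = 16):
  tall red-fruited: 832 × 9/16 = 468
  tall yellow-fruited: 832 × 3/16 = 156
  dwarf red-fruited: 832 × 3/16 = 156
  dwarf yellow-fruited: 832 × 1/16 = 52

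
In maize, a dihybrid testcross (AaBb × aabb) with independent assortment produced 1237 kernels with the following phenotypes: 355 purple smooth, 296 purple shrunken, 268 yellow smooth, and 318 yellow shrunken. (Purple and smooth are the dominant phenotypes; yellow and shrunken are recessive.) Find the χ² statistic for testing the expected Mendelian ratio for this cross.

13.086

A dihybrid testcross with independent assortment gives a 1:1:1:1 ratio.
Under the 1:1:1:1 hypothesis (Σ ratio = 4, N = 1237):
  purple smooth: 1237 × 1/4 = 309.25
  purple shrunken: 1237 × 1/4 = 309.25
  yellow smooth: 1237 × 1/4 = 309.25
  yellow shrunken: 1237 × 1/4 = 309.25
χ² = Σ (O − E)² / E
  purple smooth: (355 − 309.25)² / 309.25 = 6.7682
  purple shrunken: (296 − 309.25)² / 309.25 = 0.5677
  yellow smooth: (268 − 309.25)² / 309.25 = 5.5022
  yellow shrunken: (318 − 309.25)² / 309.25 = 0.2476
χ² = 6.7682 + 0.5677 + 5.5022 + 0.2476 = 13.0857 ≈ 13.086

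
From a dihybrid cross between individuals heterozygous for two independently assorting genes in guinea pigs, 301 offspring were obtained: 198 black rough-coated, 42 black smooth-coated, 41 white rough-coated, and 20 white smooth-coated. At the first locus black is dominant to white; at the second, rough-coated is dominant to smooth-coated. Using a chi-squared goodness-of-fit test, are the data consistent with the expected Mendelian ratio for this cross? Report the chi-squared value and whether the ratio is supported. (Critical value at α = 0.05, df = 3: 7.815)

A dihybrid F₂ with independent assortment and complete dominance at both loci gives a 9:3:3:1 phenotypic ratio.
Expected counts for N = 301 under a 9:3:3:1 ratio (total parts = 16):
  black rough-coated: 301 × 9/16 = 169.3125
  black smooth-coated: 301 × 3/16 = 56.4375
  white rough-coated: 301 × 3/16 = 56.4375
  white smooth-coated: 301 × 1/16 = 18.8125
χ² = Σ (O − E)² / E
  black rough-coated: (198 − 169.3125)² / 169.3125 = 4.8607
  black smooth-coated: (42 − 56.4375)² / 56.4375 = 3.6933
  white rough-coated: (41 − 56.4375)² / 56.4375 = 4.2227
  white smooth-coated: (20 − 18.8125)² / 18.8125 = 0.0750
χ² = 4.8607 + 3.6933 + 4.2227 + 0.0750 = 12.8517 ≈ 12.852
Degrees of freedom = 4 − 1 = 3; critical value at α = 0.05 is 7.815.
Since 12.852 > 7.815, we reject the null hypothesis — the data do not fit the 9:3:3:1 ratio.

12.852; not consistent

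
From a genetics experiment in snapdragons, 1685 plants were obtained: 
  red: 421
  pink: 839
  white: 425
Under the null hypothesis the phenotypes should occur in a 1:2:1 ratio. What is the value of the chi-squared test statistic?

0.048

Expected counts for N = 1685 under a 1:2:1 ratio (total parts = 4):
  red: 1685 × 1/4 = 421.25
  pink: 1685 × 2/4 = 842.5
  white: 1685 × 1/4 = 421.25
χ² = Σ (O − E)² / E
  red: (421 − 421.25)² / 421.25 = 0.0001
  pink: (839 − 842.5)² / 842.5 = 0.0145
  white: (425 − 421.25)² / 421.25 = 0.0334
χ² = 0.0001 + 0.0145 + 0.0334 = 0.048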